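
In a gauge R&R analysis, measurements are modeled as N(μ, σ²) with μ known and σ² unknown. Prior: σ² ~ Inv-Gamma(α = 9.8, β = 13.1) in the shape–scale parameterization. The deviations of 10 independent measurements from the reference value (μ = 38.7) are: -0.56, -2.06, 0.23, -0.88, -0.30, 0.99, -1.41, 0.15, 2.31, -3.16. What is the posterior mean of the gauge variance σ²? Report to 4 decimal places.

With known mean μ and an Inverse-Gamma(α, β) prior on σ², the Normal likelihood is conjugate: posterior is Inv-Gamma(α + n/2, β + Σ(xᵢ−μ)²/2).
Σ(xᵢ−μ)² = (-0.56)² + (-2.06)² + (0.23)² + (-0.88)² + (-0.30)² + (0.99)² + (-1.41)² + (0.15)² + (2.31)² + (-3.16)² = 23.7869.
Posterior: Inv-Gamma(9.8 + 10/2, 13.1 + 23.7869/2) = Inv-Gamma(14.80, 24.99345).
E[σ²|data] = β/(α−1) = 24.99345/13.80 = 1.8111.

1.8111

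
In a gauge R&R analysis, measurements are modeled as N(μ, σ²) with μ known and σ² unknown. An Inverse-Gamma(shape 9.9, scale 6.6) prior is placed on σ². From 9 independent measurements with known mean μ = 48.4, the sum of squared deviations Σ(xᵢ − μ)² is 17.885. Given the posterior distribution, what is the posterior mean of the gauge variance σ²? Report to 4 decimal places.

1.1599

With known mean μ and an Inverse-Gamma(α, β) prior on σ², the Normal likelihood is conjugate: posterior is Inv-Gamma(α + n/2, β + Σ(xᵢ−μ)²/2).
Posterior: Inv-Gamma(9.9 + 9/2, 6.6 + 17.885/2) = Inv-Gamma(14.40, 15.5425).
E[σ²|data] = β/(α−1) = 15.5425/13.40 = 1.1599.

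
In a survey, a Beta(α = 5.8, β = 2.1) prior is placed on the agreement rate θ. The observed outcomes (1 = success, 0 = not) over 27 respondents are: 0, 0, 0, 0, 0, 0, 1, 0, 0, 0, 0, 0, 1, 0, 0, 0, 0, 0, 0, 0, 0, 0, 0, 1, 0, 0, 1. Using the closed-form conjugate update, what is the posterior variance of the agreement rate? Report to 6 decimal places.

0.005625

The Beta prior is conjugate to a Binomial/Bernoulli likelihood; the update adds successes to α and failures to β.
Posterior: Beta(α+k, β+n−k) = Beta(5.8+4, 2.1+23) = Beta(9.8, 25.1).
Var = αβ/((α+β)²(α+β+1)) = 9.8·25.1/(34.9²·35.9) = 0.005625.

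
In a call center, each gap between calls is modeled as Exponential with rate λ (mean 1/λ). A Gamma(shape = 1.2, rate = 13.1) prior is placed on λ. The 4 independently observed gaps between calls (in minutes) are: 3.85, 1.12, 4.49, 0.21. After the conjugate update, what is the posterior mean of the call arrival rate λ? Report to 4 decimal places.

0.2284

With a Gamma(shape α, rate β) prior on the exponential rate λ, the posterior after n observations with total T = Σxᵢ is Gamma(α+n, β+T).
Sum of observations T = 9.67 minutes; n = 4.
Posterior: Gamma(1.2+4, 13.1+9.67) = Gamma(5.2, 22.77).
Posterior mean of λ = α/β = 5.2/22.77 = 0.2284.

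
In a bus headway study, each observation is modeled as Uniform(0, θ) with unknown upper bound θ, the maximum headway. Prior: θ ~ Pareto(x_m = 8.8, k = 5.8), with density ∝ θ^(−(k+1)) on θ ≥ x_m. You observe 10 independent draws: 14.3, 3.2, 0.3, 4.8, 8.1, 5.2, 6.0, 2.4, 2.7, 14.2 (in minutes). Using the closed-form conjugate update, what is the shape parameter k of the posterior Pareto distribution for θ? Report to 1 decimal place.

15.8

A Pareto(scale x_m, shape k) prior on the upper bound θ of Uniform(0, θ) is conjugate: posterior is Pareto(max(x_m, max xᵢ), k + n).
Sample maximum = 14.3; prior scale x_m = 8.8 → posterior scale = max = 14.3.
Posterior shape = 5.8 + 10 = 15.8.
Posterior shape k = 15.8.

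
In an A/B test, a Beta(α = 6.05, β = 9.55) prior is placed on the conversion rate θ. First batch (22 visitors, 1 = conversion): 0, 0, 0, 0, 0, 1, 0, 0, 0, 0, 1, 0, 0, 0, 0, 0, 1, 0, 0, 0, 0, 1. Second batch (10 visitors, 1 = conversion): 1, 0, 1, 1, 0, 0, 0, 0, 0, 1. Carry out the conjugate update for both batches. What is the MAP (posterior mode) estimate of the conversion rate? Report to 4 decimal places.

0.2862

The Beta prior is conjugate to a Binomial/Bernoulli likelihood; the update adds successes to α and failures to β.
After batch 1: Beta(6.05+4, 9.55+18) = Beta(10.05, 27.55).
After batch 2: Beta(10.05+4, 27.55+6) = Beta(14.05, 33.55).
Mode of Beta(a,b) for a,b>1 is (a−1)/(a+b−2) = 13.05/45.60 = 0.2862.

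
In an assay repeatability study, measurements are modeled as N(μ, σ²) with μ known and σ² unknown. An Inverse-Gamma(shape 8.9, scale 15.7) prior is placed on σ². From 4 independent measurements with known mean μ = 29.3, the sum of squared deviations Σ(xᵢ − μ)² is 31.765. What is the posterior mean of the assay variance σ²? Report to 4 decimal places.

With known mean μ and an Inverse-Gamma(α, β) prior on σ², the Normal likelihood is conjugate: posterior is Inv-Gamma(α + n/2, β + Σ(xᵢ−μ)²/2).
Posterior: Inv-Gamma(8.9 + 4/2, 15.7 + 31.765/2) = Inv-Gamma(10.90, 31.5825).
E[σ²|data] = β/(α−1) = 31.5825/9.90 = 3.1902.

3.1902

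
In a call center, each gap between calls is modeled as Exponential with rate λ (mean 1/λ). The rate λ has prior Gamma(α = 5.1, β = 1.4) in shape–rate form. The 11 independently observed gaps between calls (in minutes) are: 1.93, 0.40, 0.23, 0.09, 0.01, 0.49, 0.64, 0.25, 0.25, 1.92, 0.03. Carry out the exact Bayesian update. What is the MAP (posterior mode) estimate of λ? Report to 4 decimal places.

1.9764

With a Gamma(shape α, rate β) prior on the exponential rate λ, the posterior after n observations with total T = Σxᵢ is Gamma(α+n, β+T).
Sum of observations T = 6.24 minutes; n = 11.
Posterior: Gamma(5.1+11, 1.4+6.24) = Gamma(16.1, 7.64).
Mode = (α−1)/β = 1.9764.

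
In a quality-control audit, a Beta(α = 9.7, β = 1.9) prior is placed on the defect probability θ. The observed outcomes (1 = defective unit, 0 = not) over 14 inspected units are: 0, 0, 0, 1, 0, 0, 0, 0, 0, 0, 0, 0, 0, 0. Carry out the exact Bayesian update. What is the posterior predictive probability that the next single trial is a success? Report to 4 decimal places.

0.4180

The Beta prior is conjugate to a Binomial/Bernoulli likelihood; the update adds successes to α and failures to β.
Posterior: Beta(α+k, β+n−k) = Beta(9.7+1, 1.9+13) = Beta(10.7, 14.9).
For a single future Bernoulli trial, P(success | data) = α/(α+β) = 0.4180.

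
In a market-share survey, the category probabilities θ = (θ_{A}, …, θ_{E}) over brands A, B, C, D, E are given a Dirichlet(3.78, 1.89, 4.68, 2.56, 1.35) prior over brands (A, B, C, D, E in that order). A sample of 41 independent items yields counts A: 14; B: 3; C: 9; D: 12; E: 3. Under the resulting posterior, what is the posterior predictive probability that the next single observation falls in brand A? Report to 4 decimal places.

The Dirichlet prior is conjugate to the Multinomial likelihood: each posterior αⱼ = prior αⱼ + observed count nⱼ.
Posterior concentration: (17.78, 4.89, 13.68, 14.56, 4.35), total = 55.26.
P(next = A | data) = α_{A}/Σα = 0.3218.

0.3218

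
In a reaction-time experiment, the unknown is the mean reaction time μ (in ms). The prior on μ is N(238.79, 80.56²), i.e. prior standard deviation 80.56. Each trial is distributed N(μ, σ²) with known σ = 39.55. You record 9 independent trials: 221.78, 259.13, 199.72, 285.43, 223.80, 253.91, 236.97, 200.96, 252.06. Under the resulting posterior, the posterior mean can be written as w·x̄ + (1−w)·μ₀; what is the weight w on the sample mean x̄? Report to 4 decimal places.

0.9739

For Normal data with known variance σ², a Normal(μ₀, σ₀²) prior on μ is conjugate. Posterior precision = 1/σ₀² + n/σ²; posterior mean is the precision-weighted average of μ₀ and x̄.
σ₀² = 80.56² = 6489.9136, σ² = 39.55² = 1564.2025. Prior precision 1/σ₀² = 1/6489.9136; data precision n/σ² = 9/1564.2025.
w = (n/σ²)/(1/σ₀² + n/σ²) = n·σ₀²/(σ² + n·σ₀²) = 9·6489.9136/(1564.2025 + 9·6489.9136) = 58409.2224/59973.4249 = 0.9739.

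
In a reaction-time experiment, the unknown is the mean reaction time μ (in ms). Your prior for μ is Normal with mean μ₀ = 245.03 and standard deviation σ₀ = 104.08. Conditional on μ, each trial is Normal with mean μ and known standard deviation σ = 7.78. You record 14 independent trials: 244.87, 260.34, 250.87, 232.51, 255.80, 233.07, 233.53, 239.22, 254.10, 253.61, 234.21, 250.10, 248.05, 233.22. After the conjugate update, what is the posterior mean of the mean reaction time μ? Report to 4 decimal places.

For Normal data with known variance σ², a Normal(μ₀, σ₀²) prior on μ is conjugate. Posterior precision = 1/σ₀² + n/σ²; posterior mean is the precision-weighted average of μ₀ and x̄.
Σxᵢ = 244.87 + 260.34 + 250.87 + 232.51 + 255.80 + 233.07 + 233.53 + 239.22 + 254.10 + 253.61 + 234.21 + 250.10 + 248.05 + 233.22 = 3423.5, so n·x̄ = 3423.5.
σ₀² = 104.08² = 10832.6464, σ² = 7.78² = 60.5284; σ² + n·σ₀² = 60.5284 + 14·10832.6464 = 151717.578.
Posterior mean = (μ₀/σ₀² + n·x̄/σ²)/(1/σ₀² + n/σ²) = (σ²·μ₀ + σ₀²·n·x̄)/(σ² + n·σ₀²) = (60.5284·245.03 + 10832.6464·3423.5)/151717.578 = 37100396.224252/151717.578 = 244.5359.

244.5359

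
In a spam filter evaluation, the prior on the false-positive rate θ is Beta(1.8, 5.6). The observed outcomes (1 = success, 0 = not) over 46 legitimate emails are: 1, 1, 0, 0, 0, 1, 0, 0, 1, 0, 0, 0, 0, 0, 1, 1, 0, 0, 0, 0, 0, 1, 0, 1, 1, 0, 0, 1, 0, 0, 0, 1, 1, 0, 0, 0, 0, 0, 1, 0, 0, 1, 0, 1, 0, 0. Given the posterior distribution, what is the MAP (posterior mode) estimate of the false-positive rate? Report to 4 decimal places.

0.3074

The Beta prior is conjugate to a Binomial/Bernoulli likelihood; the update adds successes to α and failures to β.
Posterior: Beta(α+k, β+n−k) = Beta(1.8+15, 5.6+31) = Beta(16.8, 36.6).
Mode of Beta(a,b) for a,b>1 is (a−1)/(a+b−2) = 15.8/51.4 = 0.3074.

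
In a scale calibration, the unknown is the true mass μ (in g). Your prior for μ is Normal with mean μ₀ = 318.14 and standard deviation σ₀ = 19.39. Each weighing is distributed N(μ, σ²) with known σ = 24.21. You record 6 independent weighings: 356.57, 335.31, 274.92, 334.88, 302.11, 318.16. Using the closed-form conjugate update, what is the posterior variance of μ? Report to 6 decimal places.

For Normal data with known variance σ², a Normal(μ₀, σ₀²) prior on μ is conjugate. Posterior precision = 1/σ₀² + n/σ²; posterior mean is the precision-weighted average of μ₀ and x̄.
σ₀² = 19.39² = 375.9721, σ² = 24.21² = 586.1241; σ² + n·σ₀² = 586.1241 + 6·375.9721 = 2841.9567.
Posterior precision = 1/σ₀² + n/σ² = 1/375.9721 + 6/586.1241 = (σ² + n·σ₀²)/(σ₀²σ²) = 2841.9567/(375.9721·586.1241); posterior variance σₙ² = σ₀²σ²/(σ² + n·σ₀²) = 375.9721·586.1241/2841.9567 = 77.540347.

77.540347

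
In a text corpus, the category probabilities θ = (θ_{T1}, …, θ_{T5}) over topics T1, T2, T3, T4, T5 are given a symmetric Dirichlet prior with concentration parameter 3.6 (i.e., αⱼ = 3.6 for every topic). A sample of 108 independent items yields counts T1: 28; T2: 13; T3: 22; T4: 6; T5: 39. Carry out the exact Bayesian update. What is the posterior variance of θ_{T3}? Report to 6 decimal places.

0.001275

The Dirichlet prior is conjugate to the Multinomial likelihood: each posterior αⱼ = prior αⱼ + observed count nⱼ.
Posterior concentration: (31.6, 16.6, 25.6, 9.6, 42.6), total = 126.0.
Var[θ_j] = α_j(Σα−α_j)/((Σα)²(Σα+1)) = 25.6·100.4/(126.0²·127.0) = 0.001275.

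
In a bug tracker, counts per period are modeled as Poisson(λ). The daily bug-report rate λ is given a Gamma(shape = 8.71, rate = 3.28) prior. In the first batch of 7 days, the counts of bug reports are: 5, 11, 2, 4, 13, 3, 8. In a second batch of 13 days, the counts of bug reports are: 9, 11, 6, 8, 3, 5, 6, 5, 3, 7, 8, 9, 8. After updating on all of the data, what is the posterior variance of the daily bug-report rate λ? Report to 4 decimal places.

0.2633

With a Gamma(shape α, rate β) prior, the Poisson likelihood is conjugate: the posterior is Gamma(α + ΣXᵢ, β + n).
Batch 1: sum of counts S = 46 over n = 7 days.
After batch 1: Gamma(α+S, β+n) = Gamma(8.71+46, 3.28+7) = Gamma(54.71, 10.28).
Batch 2: sum of counts S = 88 over n = 13 days.
After batch 2: Gamma(α+S, β+n) = Gamma(54.71+88, 10.28+13) = Gamma(142.71, 23.28).
Var = α/β² = 142.71/23.28² = 0.2633.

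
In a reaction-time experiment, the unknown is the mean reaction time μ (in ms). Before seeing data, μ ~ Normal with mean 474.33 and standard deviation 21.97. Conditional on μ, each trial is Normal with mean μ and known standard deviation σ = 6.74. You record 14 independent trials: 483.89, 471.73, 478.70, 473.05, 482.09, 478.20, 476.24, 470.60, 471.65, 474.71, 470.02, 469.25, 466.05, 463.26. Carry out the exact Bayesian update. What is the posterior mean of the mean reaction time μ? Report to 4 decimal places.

For Normal data with known variance σ², a Normal(μ₀, σ₀²) prior on μ is conjugate. Posterior precision = 1/σ₀² + n/σ²; posterior mean is the precision-weighted average of μ₀ and x̄.
Σxᵢ = 483.89 + 471.73 + 478.70 + 473.05 + 482.09 + 478.20 + 476.24 + 470.60 + 471.65 + 474.71 + 470.02 + 469.25 + 466.05 + 463.26 = 6629.44, so n·x̄ = 6629.44.
σ₀² = 21.97² = 482.6809, σ² = 6.74² = 45.4276; σ² + n·σ₀² = 45.4276 + 14·482.6809 = 6802.9602.
Posterior mean = (μ₀/σ₀² + n·x̄/σ²)/(1/σ₀² + n/σ²) = (σ²·μ₀ + σ₀²·n·x̄)/(σ² + n·σ₀²) = (45.4276·474.33 + 482.6809·6629.44)/6802.9602 = 3221451.739204/6802.9602 = 473.5368.

473.5368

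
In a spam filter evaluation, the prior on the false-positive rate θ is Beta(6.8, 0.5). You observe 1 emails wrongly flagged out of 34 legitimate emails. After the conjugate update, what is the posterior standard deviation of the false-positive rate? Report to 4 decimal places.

0.0602

The Beta prior is conjugate to a Binomial/Bernoulli likelihood; the update adds successes to α and failures to β.
Posterior: Beta(α+k, β+n−k) = Beta(6.8+1, 0.5+33) = Beta(7.8, 33.5).
Var = αβ/((α+β)²(α+β+1)) = 7.8·33.5/(41.3²·42.3) = 0.00362159; SD = √0.00362159 = 0.0602.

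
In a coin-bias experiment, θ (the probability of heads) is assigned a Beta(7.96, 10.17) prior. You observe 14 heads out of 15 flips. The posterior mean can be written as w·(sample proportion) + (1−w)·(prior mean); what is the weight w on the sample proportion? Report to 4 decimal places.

The Beta prior is conjugate to a Binomial/Bernoulli likelihood; the update adds successes to α and failures to β.
Posterior mean = (α₀+k)/(α₀+β₀+n) = [n/(α₀+β₀+n)]·(k/n) + [(α₀+β₀)/(α₀+β₀+n)]·α₀/(α₀+β₀), so only n and the prior enter the weight.
The weight on the data is w = n/(α₀+β₀+n) = 15/(7.96+10.17+15) = 15/33.13 = 0.4528.

0.4528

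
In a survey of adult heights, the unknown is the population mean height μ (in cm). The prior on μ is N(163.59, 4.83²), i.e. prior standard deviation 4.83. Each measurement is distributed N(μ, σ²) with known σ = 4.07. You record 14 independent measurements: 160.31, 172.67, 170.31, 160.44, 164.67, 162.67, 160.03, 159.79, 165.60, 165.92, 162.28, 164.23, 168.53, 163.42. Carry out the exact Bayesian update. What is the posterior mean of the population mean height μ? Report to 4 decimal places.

164.3113

For Normal data with known variance σ², a Normal(μ₀, σ₀²) prior on μ is conjugate. Posterior precision = 1/σ₀² + n/σ²; posterior mean is the precision-weighted average of μ₀ and x̄.
Σxᵢ = 160.31 + 172.67 + 170.31 + 160.44 + 164.67 + 162.67 + 160.03 + 159.79 + 165.60 + 165.92 + 162.28 + 164.23 + 168.53 + 163.42 = 2300.87, so n·x̄ = 2300.87.
σ₀² = 4.83² = 23.3289, σ² = 4.07² = 16.5649; σ² + n·σ₀² = 16.5649 + 14·23.3289 = 343.1695.
Posterior mean = (μ₀/σ₀² + n·x̄/σ²)/(1/σ₀² + n/σ²) = (σ²·μ₀ + σ₀²·n·x̄)/(σ² + n·σ₀²) = (16.5649·163.59 + 23.3289·2300.87)/343.1695 = 56386.618134/343.1695 = 164.3113.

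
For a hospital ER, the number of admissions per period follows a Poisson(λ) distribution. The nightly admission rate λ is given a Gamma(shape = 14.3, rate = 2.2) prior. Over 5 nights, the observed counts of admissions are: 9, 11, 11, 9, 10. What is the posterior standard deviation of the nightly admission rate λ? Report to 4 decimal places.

With a Gamma(shape α, rate β) prior, the Poisson likelihood is conjugate: the posterior is Gamma(α + ΣXᵢ, β + n).
Sum of counts S = 50 over n = 5 nights.
Posterior: Gamma(α+S, β+n) = Gamma(14.3+50, 2.2+5) = Gamma(64.3, 7.2).
SD = √α/β = √64.3/7.2 = 1.1137.

1.1137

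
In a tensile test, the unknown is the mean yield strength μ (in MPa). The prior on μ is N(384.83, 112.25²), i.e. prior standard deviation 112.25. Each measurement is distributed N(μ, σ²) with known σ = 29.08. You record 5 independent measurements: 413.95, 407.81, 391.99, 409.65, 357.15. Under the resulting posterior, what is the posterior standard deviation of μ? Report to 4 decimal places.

12.9186

For Normal data with known variance σ², a Normal(μ₀, σ₀²) prior on μ is conjugate. Posterior precision = 1/σ₀² + n/σ²; posterior mean is the precision-weighted average of μ₀ and x̄.
σ₀² = 112.25² = 12600.0625, σ² = 29.08² = 845.6464; σ² + n·σ₀² = 845.6464 + 5·12600.0625 = 63845.9589.
Posterior precision = 1/σ₀² + n/σ² = 1/12600.0625 + 5/845.6464 = (σ² + n·σ₀²)/(σ₀²σ²) = 63845.9589/(12600.0625·845.6464); posterior variance σₙ² = σ₀²σ²/(σ² + n·σ₀²) = 12600.0625·845.6464/63845.9589 = 166.889145.
Posterior SD = √σₙ² = √(12600.0625·845.6464/63845.9589) = 12.9186.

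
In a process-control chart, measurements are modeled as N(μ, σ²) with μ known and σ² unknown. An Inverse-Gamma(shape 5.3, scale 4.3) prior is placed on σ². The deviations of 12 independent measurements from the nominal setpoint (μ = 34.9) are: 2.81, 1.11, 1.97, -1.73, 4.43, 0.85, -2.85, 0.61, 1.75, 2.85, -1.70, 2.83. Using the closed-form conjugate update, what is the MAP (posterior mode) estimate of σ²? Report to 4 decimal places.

With known mean μ and an Inverse-Gamma(α, β) prior on σ², the Normal likelihood is conjugate: posterior is Inv-Gamma(α + n/2, β + Σ(xᵢ−μ)²/2).
Σ(xᵢ−μ)² = (2.81)² + (1.11)² + (1.97)² + (-1.73)² + (4.43)² + (0.85)² + (-2.85)² + (0.61)² + (1.75)² + (2.85)² + (-1.70)² + (2.83)² = 66.9279.
Posterior: Inv-Gamma(5.3 + 12/2, 4.3 + 66.9279/2) = Inv-Gamma(11.30, 37.76395).
Mode = β/(α+1) = 37.76395/12.30 = 3.0702.

3.0702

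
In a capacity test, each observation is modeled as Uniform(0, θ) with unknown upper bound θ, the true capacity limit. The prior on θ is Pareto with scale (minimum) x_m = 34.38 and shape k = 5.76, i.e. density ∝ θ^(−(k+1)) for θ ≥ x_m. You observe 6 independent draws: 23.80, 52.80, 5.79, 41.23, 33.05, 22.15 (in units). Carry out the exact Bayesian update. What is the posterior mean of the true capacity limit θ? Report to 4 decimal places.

57.7071

A Pareto(scale x_m, shape k) prior on the upper bound θ of Uniform(0, θ) is conjugate: posterior is Pareto(max(x_m, max xᵢ), k + n).
Sample maximum = 52.80; prior scale x_m = 34.38 → posterior scale = max = 52.80.
Posterior shape = 5.76 + 6 = 11.76.
E[θ|data] = k·x_m/(k−1) = 11.76·52.80/10.76 = 57.7071.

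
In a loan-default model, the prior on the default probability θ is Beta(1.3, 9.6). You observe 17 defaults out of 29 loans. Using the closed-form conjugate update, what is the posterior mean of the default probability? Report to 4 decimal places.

The Beta prior is conjugate to a Binomial/Bernoulli likelihood; the update adds successes to α and failures to β.
Posterior: Beta(α+k, β+n−k) = Beta(1.3+17, 9.6+12) = Beta(18.3, 21.6).
Posterior mean = α/(α+β) = 18.3/39.9 = 0.4586.

0.4586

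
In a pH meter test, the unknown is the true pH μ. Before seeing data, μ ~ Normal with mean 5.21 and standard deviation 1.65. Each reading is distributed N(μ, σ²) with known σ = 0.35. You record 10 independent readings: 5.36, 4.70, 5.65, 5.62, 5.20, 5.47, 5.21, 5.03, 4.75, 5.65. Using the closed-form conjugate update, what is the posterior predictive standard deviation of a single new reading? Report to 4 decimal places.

For Normal data with known variance σ², a Normal(μ₀, σ₀²) prior on μ is conjugate. Posterior precision = 1/σ₀² + n/σ²; posterior mean is the precision-weighted average of μ₀ and x̄.
σ₀² = 1.65² = 2.7225, σ² = 0.35² = 0.1225; σ² + n·σ₀² = 0.1225 + 10·2.7225 = 27.3475.
Posterior precision = 1/σ₀² + n/σ² = 1/2.7225 + 10/0.1225 = (σ² + n·σ₀²)/(σ₀²σ²) = 27.3475/(2.7225·0.1225); posterior variance σₙ² = σ₀²σ²/(σ² + n·σ₀²) = 2.7225·0.1225/27.3475 = 0.012195.
Predictive variance for one new observation = σₙ² + σ² = 2.7225·0.1225/27.3475 + 0.1225 = σ²·(σ₀² + 27.3475)/27.3475 = 0.1225·30.07/27.3475 = 0.134695; SD = √(0.1225·30.07/27.3475) = 0.3670.

0.3670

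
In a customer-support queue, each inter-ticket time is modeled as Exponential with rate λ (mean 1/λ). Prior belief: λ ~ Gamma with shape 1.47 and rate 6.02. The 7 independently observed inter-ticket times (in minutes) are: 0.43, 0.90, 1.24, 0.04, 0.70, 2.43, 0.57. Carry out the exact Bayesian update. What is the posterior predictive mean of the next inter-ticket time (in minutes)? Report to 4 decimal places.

1.6506

With a Gamma(shape α, rate β) prior on the exponential rate λ, the posterior after n observations with total T = Σxᵢ is Gamma(α+n, β+T).
Sum of observations T = 6.31 minutes; n = 7.
Posterior: Gamma(1.47+7, 6.02+6.31) = Gamma(8.47, 12.33).
The predictive distribution for the next observation is Lomax; its mean is β/(α−1) = 12.33/7.47 = 1.6506.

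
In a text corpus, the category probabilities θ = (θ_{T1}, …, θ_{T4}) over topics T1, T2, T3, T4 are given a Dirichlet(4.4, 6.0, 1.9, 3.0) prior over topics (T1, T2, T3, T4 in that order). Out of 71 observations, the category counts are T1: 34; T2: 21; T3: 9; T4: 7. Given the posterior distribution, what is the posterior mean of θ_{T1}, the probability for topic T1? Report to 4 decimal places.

0.4450

The Dirichlet prior is conjugate to the Multinomial likelihood: each posterior αⱼ = prior αⱼ + observed count nⱼ.
Posterior concentration: (38.4, 27.0, 10.9, 10.0), total = 86.3.
E[θ_{T1}|data] = α_{T1}/Σα = 38.4/86.3 = 0.4450.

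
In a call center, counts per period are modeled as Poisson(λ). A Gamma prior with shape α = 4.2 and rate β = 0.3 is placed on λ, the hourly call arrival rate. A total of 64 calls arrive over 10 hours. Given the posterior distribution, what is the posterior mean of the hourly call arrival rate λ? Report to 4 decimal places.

6.6214

With a Gamma(shape α, rate β) prior, the Poisson likelihood is conjugate: the posterior is Gamma(α + ΣXᵢ, β + n).
Posterior: Gamma(α+S, β+n) = Gamma(4.2+64, 0.3+10) = Gamma(68.2, 10.3).
Posterior mean = α/β = 68.2/10.3 = 6.6214.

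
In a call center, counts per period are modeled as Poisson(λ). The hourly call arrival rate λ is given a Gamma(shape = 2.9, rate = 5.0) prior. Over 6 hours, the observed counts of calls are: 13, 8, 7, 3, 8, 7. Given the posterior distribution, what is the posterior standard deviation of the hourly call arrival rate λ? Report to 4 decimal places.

0.6357

With a Gamma(shape α, rate β) prior, the Poisson likelihood is conjugate: the posterior is Gamma(α + ΣXᵢ, β + n).
Sum of counts S = 46 over n = 6 hours.
Posterior: Gamma(α+S, β+n) = Gamma(2.9+46, 5.0+6) = Gamma(48.9, 11.0).
SD = √α/β = √48.9/11.0 = 0.6357.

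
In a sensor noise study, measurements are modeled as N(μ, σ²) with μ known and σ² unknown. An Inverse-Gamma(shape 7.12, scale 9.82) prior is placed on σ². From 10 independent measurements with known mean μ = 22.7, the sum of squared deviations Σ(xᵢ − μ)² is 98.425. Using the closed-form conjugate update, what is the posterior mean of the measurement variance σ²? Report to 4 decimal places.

5.3087

With known mean μ and an Inverse-Gamma(α, β) prior on σ², the Normal likelihood is conjugate: posterior is Inv-Gamma(α + n/2, β + Σ(xᵢ−μ)²/2).
Posterior: Inv-Gamma(7.12 + 10/2, 9.82 + 98.425/2) = Inv-Gamma(12.12, 59.0325).
E[σ²|data] = β/(α−1) = 59.0325/11.12 = 5.3087.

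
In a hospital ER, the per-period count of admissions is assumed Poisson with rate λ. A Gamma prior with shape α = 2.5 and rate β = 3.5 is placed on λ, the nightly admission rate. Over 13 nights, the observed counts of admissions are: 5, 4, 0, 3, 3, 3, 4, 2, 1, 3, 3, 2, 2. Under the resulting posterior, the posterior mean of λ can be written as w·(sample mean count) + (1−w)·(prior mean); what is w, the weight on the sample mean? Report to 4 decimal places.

0.7879

With a Gamma(shape α, rate β) prior, the Poisson likelihood is conjugate: the posterior is Gamma(α + ΣXᵢ, β + n).
Posterior mean = (α₀+S)/(β₀+n) = [n/(β₀+n)]·(S/n) + [β₀/(β₀+n)]·(α₀/β₀), so only n and β₀ enter the weight.
Weight on data w = n/(β₀+n) = 13/(3.5+13) = 13/16.5 = 0.7879.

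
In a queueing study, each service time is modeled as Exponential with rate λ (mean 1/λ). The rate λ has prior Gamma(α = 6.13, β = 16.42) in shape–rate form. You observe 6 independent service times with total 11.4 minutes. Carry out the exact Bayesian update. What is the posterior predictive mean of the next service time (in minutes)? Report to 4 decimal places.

With a Gamma(shape α, rate β) prior on the exponential rate λ, the posterior after n observations with total T = Σxᵢ is Gamma(α+n, β+T).
Posterior: Gamma(6.13+6, 16.42+11.4) = Gamma(12.13, 27.82).
The predictive distribution for the next observation is Lomax; its mean is β/(α−1) = 27.82/11.13 = 2.4996.

2.4996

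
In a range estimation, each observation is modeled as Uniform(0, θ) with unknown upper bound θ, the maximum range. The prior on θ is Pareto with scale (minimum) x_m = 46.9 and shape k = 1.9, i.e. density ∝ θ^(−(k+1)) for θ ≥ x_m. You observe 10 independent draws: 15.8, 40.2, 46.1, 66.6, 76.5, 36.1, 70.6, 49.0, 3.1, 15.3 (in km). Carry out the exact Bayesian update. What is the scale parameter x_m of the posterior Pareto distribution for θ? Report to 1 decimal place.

76.5

A Pareto(scale x_m, shape k) prior on the upper bound θ of Uniform(0, θ) is conjugate: posterior is Pareto(max(x_m, max xᵢ), k + n).
Sample maximum = 76.5; prior scale x_m = 46.9 → posterior scale = max = 76.5.
Posterior shape = 1.9 + 10 = 11.9.
Posterior scale x_m = 76.5.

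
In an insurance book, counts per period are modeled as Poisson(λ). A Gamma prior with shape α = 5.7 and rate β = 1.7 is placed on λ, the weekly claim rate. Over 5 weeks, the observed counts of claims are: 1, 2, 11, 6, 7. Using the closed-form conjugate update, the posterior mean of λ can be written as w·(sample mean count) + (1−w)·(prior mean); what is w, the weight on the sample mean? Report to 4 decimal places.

With a Gamma(shape α, rate β) prior, the Poisson likelihood is conjugate: the posterior is Gamma(α + ΣXᵢ, β + n).
Posterior mean = (α₀+S)/(β₀+n) = [n/(β₀+n)]·(S/n) + [β₀/(β₀+n)]·(α₀/β₀), so only n and β₀ enter the weight.
Weight on data w = n/(β₀+n) = 5/(1.7+5) = 5/6.7 = 0.7463.

0.7463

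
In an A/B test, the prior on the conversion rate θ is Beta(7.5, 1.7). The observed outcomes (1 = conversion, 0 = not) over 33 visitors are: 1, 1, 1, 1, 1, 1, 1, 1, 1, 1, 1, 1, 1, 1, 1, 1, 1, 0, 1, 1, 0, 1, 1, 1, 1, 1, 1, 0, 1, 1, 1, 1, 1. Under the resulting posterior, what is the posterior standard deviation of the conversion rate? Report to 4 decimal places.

The Beta prior is conjugate to a Binomial/Bernoulli likelihood; the update adds successes to α and failures to β.
Posterior: Beta(α+k, β+n−k) = Beta(7.5+30, 1.7+3) = Beta(37.5, 4.7).
Var = αβ/((α+β)²(α+β+1)) = 37.5·4.7/(42.2²·43.2) = 0.00229098; SD = √0.00229098 = 0.0479.

0.0479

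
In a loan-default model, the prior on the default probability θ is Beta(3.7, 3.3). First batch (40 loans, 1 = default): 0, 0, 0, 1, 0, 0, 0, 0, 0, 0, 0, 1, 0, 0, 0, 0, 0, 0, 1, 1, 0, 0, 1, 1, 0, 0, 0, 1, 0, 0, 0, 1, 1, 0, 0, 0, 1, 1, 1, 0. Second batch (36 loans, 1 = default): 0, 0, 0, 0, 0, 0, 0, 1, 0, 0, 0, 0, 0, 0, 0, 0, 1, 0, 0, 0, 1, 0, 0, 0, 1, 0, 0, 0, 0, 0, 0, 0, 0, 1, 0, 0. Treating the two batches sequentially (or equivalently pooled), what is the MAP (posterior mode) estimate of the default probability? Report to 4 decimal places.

The Beta prior is conjugate to a Binomial/Bernoulli likelihood; the update adds successes to α and failures to β.
After batch 1: Beta(3.7+12, 3.3+28) = Beta(15.7, 31.3).
After batch 2: Beta(15.7+5, 31.3+31) = Beta(20.7, 62.3).
Mode of Beta(a,b) for a,b>1 is (a−1)/(a+b−2) = 19.7/81.0 = 0.2432.

0.2432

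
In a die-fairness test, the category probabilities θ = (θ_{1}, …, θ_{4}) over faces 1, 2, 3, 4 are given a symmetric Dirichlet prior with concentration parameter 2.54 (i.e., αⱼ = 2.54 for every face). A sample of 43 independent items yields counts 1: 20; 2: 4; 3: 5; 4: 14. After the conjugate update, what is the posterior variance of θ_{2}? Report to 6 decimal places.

0.001992

The Dirichlet prior is conjugate to the Multinomial likelihood: each posterior αⱼ = prior αⱼ + observed count nⱼ.
Posterior concentration: (22.54, 6.54, 7.54, 16.54), total = 53.16.
Var[θ_j] = α_j(Σα−α_j)/((Σα)²(Σα+1)) = 6.54·46.62/(53.16²·54.16) = 0.001992.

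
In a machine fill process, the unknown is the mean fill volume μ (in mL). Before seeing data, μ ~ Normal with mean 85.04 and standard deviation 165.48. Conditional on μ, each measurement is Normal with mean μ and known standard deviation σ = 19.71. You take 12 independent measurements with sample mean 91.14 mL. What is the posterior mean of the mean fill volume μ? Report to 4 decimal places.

91.1328

For Normal data with known variance σ², a Normal(μ₀, σ₀²) prior on μ is conjugate. Posterior precision = 1/σ₀² + n/σ²; posterior mean is the precision-weighted average of μ₀ and x̄.
n·x̄ = 12·91.14 = 1093.68.
σ₀² = 165.48² = 27383.6304, σ² = 19.71² = 388.4841; σ² + n·σ₀² = 388.4841 + 12·27383.6304 = 328992.0489.
Posterior mean = (μ₀/σ₀² + n·x̄/σ²)/(1/σ₀² + n/σ²) = (σ²·μ₀ + σ₀²·n·x̄)/(σ² + n·σ₀²) = (388.4841·85.04 + 27383.6304·1093.68)/328992.0489 = 29981965.583736/328992.0489 = 91.1328.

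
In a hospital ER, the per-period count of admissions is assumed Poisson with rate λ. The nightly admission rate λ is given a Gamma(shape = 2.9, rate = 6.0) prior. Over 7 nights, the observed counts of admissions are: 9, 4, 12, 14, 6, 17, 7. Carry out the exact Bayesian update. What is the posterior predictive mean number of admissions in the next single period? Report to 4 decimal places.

5.5308

With a Gamma(shape α, rate β) prior, the Poisson likelihood is conjugate: the posterior is Gamma(α + ΣXᵢ, β + n).
Sum of counts S = 69 over n = 7 nights.
Posterior: Gamma(α+S, β+n) = Gamma(2.9+69, 6.0+7) = Gamma(71.9, 13.0).
The predictive distribution for one future period is NegBinom with mean α/β = 5.5308.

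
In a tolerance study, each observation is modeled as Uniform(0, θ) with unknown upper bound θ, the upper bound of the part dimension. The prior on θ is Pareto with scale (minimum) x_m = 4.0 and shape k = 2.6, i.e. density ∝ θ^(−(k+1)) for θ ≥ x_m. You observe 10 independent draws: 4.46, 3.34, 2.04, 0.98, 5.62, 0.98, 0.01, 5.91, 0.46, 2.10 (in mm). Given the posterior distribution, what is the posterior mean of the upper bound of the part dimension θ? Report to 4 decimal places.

A Pareto(scale x_m, shape k) prior on the upper bound θ of Uniform(0, θ) is conjugate: posterior is Pareto(max(x_m, max xᵢ), k + n).
Sample maximum = 5.91; prior scale x_m = 4.0 → posterior scale = max = 5.91.
Posterior shape = 2.6 + 10 = 12.6.
E[θ|data] = k·x_m/(k−1) = 12.6·5.91/11.6 = 6.4195.

6.4195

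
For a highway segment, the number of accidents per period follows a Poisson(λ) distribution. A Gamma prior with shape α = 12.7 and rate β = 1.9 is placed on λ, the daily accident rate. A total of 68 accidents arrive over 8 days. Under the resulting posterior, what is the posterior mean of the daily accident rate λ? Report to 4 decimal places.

With a Gamma(shape α, rate β) prior, the Poisson likelihood is conjugate: the posterior is Gamma(α + ΣXᵢ, β + n).
Posterior: Gamma(α+S, β+n) = Gamma(12.7+68, 1.9+8) = Gamma(80.7, 9.9).
Posterior mean = α/β = 80.7/9.9 = 8.1515.

8.1515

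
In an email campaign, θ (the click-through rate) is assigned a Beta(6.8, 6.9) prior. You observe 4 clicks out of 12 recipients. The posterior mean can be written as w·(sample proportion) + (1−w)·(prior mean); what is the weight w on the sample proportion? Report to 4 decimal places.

The Beta prior is conjugate to a Binomial/Bernoulli likelihood; the update adds successes to α and failures to β.
Posterior mean = (α₀+k)/(α₀+β₀+n) = [n/(α₀+β₀+n)]·(k/n) + [(α₀+β₀)/(α₀+β₀+n)]·α₀/(α₀+β₀), so only n and the prior enter the weight.
The weight on the data is w = n/(α₀+β₀+n) = 12/(6.8+6.9+12) = 12/25.7 = 0.4669.

0.4669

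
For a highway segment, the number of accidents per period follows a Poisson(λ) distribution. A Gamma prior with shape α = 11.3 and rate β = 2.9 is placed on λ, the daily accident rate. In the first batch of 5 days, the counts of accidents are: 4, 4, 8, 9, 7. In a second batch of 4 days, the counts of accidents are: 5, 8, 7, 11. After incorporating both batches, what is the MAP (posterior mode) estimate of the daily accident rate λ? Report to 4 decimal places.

6.1597

With a Gamma(shape α, rate β) prior, the Poisson likelihood is conjugate: the posterior is Gamma(α + ΣXᵢ, β + n).
Batch 1: sum of counts S = 32 over n = 5 days.
After batch 1: Gamma(α+S, β+n) = Gamma(11.3+32, 2.9+5) = Gamma(43.3, 7.9).
Batch 2: sum of counts S = 31 over n = 4 days.
After batch 2: Gamma(α+S, β+n) = Gamma(43.3+31, 7.9+4) = Gamma(74.3, 11.9).
Mode of Gamma(α,β) for α≥1 is (α−1)/β = 73.3/11.9 = 6.1597.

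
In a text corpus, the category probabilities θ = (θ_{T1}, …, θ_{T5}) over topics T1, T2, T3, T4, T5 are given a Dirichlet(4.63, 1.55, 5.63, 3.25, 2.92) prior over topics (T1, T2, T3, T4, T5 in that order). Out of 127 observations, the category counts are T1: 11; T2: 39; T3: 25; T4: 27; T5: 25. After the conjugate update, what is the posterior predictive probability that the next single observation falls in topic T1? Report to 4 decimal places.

0.1078

The Dirichlet prior is conjugate to the Multinomial likelihood: each posterior αⱼ = prior αⱼ + observed count nⱼ.
Posterior concentration: (15.63, 40.55, 30.63, 30.25, 27.92), total = 144.98.
P(next = T1 | data) = α_{T1}/Σα = 0.1078.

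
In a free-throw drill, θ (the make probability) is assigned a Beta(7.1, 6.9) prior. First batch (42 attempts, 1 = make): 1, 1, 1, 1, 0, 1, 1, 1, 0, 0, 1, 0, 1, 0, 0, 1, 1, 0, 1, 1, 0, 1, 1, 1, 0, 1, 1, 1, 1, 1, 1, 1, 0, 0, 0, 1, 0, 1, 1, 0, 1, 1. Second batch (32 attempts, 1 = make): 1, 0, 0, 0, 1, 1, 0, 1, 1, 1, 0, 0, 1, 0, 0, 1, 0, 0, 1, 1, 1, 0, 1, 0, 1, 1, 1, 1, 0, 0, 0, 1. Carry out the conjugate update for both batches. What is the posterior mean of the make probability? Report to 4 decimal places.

0.5920

The Beta prior is conjugate to a Binomial/Bernoulli likelihood; the update adds successes to α and failures to β.
After batch 1: Beta(7.1+28, 6.9+14) = Beta(35.1, 20.9).
After batch 2: Beta(35.1+17, 20.9+15) = Beta(52.1, 35.9).
Posterior mean = α/(α+β) = 52.1/88.0 = 0.5920.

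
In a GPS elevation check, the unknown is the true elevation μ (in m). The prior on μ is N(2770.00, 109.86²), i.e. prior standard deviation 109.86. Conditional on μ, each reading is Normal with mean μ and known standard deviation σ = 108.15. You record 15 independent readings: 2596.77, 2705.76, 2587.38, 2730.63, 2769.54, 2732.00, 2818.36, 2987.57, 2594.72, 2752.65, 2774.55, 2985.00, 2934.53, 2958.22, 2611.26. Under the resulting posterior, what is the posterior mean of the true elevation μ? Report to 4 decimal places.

2769.3074

For Normal data with known variance σ², a Normal(μ₀, σ₀²) prior on μ is conjugate. Posterior precision = 1/σ₀² + n/σ²; posterior mean is the precision-weighted average of μ₀ and x̄.
Σxᵢ = 2596.77 + 2705.76 + 2587.38 + 2730.63 + 2769.54 + 2732.00 + 2818.36 + 2987.57 + 2594.72 + 2752.65 + 2774.55 + 2985.00 + 2934.53 + 2958.22 + 2611.26 = 41538.94, so n·x̄ = 41538.94.
σ₀² = 109.86² = 12069.2196, σ² = 108.15² = 11696.4225; σ² + n·σ₀² = 11696.4225 + 15·12069.2196 = 192734.7165.
Posterior mean = (μ₀/σ₀² + n·x̄/σ²)/(1/σ₀² + n/σ²) = (σ²·μ₀ + σ₀²·n·x̄)/(σ² + n·σ₀²) = (11696.4225·2770.00 + 12069.2196·41538.94)/192734.7165 = 533741679.136224/192734.7165 = 2769.3074.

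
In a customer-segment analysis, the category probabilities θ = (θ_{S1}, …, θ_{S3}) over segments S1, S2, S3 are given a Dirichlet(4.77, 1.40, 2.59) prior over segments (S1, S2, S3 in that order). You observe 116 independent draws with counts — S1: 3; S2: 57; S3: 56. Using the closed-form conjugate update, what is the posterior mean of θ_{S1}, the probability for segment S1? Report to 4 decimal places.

0.0623

The Dirichlet prior is conjugate to the Multinomial likelihood: each posterior αⱼ = prior αⱼ + observed count nⱼ.
Posterior concentration: (7.77, 58.40, 58.59), total = 124.76.
E[θ_{S1}|data] = α_{S1}/Σα = 7.77/124.76 = 0.0623.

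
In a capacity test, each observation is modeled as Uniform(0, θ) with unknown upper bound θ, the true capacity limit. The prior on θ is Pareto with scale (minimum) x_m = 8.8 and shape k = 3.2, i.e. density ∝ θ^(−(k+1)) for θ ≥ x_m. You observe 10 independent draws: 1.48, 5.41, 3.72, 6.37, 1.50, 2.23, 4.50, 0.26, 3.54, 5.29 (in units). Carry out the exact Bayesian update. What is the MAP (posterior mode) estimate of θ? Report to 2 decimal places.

8.80

A Pareto(scale x_m, shape k) prior on the upper bound θ of Uniform(0, θ) is conjugate: posterior is Pareto(max(x_m, max xᵢ), k + n).
Sample maximum = 6.37; prior scale x_m = 8.8 → posterior scale = max = 8.80.
Posterior shape = 3.2 + 10 = 13.2.
The Pareto density is decreasing on [x_m, ∞), so the mode is x_m = 8.80.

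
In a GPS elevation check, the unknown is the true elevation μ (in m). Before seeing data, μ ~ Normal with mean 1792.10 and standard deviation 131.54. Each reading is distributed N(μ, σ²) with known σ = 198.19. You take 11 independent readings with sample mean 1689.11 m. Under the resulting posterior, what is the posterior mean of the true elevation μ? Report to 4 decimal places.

1706.7285

For Normal data with known variance σ², a Normal(μ₀, σ₀²) prior on μ is conjugate. Posterior precision = 1/σ₀² + n/σ²; posterior mean is the precision-weighted average of μ₀ and x̄.
n·x̄ = 11·1689.11 = 18580.21.
σ₀² = 131.54² = 17302.7716, σ² = 198.19² = 39279.2761; σ² + n·σ₀² = 39279.2761 + 11·17302.7716 = 229609.7637.
Posterior mean = (μ₀/σ₀² + n·x̄/σ²)/(1/σ₀² + n/σ²) = (σ²·μ₀ + σ₀²·n·x̄)/(σ² + n·σ₀²) = (39279.2761·1792.10 + 17302.7716·18580.21)/229609.7637 = 391881520.608846/229609.7637 = 1706.7285.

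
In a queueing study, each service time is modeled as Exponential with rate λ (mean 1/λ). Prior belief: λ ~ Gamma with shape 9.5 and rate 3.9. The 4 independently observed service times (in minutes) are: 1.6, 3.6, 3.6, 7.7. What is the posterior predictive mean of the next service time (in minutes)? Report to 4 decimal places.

1.6320

With a Gamma(shape α, rate β) prior on the exponential rate λ, the posterior after n observations with total T = Σxᵢ is Gamma(α+n, β+T).
Sum of observations T = 16.5 minutes; n = 4.
Posterior: Gamma(9.5+4, 3.9+16.5) = Gamma(13.5, 20.4).
The predictive distribution for the next observation is Lomax; its mean is β/(α−1) = 20.4/12.5 = 1.6320.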